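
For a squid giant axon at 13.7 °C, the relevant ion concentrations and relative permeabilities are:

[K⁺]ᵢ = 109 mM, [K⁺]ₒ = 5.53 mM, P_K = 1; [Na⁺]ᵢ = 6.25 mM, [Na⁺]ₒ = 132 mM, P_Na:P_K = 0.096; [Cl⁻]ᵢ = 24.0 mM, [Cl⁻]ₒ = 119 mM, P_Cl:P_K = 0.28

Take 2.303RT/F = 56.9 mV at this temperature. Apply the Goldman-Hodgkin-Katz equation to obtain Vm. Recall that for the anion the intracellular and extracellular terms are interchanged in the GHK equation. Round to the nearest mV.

-43 mV

Vm = 56.9 · log₁₀[(Σ P·[cation]ₒ + Σ P·[anion]ᵢ) / (Σ P·[cation]ᵢ + Σ P·[anion]ₒ)]
Numerator = 1×5.53 + 0.096×132 + 0.28×24.0 = 24.92
Denominator = 1×109 + 0.096×6.25 + 0.28×119 = 142.9
Vm = 56.9 · log₁₀(0.17438) = 56.9 × (-0.7585) = -43.16 mV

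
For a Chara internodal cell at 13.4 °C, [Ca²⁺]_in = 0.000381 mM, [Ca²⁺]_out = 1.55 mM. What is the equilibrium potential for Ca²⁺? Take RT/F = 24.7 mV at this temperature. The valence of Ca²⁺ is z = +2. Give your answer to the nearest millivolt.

103 mV

E = (24.7/z) · ln([Ca²⁺]_out/[Ca²⁺]_in) with z = +2.
= (24.7/2) · ln(1.55/0.000381) = 12.35 · ln(4068)
= 12.35 · (8.3110) = 102.64 mV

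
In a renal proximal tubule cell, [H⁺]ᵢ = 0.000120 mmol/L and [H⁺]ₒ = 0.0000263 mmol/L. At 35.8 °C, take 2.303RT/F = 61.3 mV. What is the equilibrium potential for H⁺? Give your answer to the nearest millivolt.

E = (61.3/z) · log₁₀([H⁺]_out/[H⁺]_in) with z = +1.
= (61.3/1) · log₁₀(0.0000263/0.000120) = 61.30 · log₁₀(0.2192)
= 61.30 · (-0.6592) = -40.41 mV

-40 mV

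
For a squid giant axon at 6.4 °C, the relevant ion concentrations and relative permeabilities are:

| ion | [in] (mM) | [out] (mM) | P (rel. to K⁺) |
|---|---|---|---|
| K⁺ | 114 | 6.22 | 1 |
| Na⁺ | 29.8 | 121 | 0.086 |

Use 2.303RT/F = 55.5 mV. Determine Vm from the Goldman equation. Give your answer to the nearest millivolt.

Vm = 55.5 · log₁₀[(Σ P·[cation]ₒ + Σ P·[anion]ᵢ) / (Σ P·[cation]ᵢ + Σ P·[anion]ₒ)]
Numerator = 1×6.22 + 0.086×121 = 16.63
Denominator = 1×114 + 0.086×29.8 = 116.6
Vm = 55.5 · log₁₀(0.14264) = 55.5 × (-0.8458) = -46.94 mV

-47 mV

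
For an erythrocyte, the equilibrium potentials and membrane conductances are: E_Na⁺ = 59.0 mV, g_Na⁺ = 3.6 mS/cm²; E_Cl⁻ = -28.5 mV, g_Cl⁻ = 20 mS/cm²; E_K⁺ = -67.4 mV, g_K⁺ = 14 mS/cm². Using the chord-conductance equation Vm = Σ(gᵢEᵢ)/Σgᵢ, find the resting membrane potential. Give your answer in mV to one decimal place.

-34.6 mV

Σ gᵢEᵢ = 3.6·(59.0) + 20·(-28.5) + 14·(-67.4) = -1301.20
Σ gᵢ = 3.6 + 20 + 14 = 37.6
Vm = -1301.20 / 37.6 = -34.61 mV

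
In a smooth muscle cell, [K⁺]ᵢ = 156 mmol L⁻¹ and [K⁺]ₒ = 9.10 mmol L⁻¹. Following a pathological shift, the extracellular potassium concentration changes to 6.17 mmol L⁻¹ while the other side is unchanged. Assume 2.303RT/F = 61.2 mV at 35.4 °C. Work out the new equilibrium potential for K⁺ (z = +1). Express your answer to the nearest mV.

After the shift: [K⁺]_out = 6.17, [K⁺]_in = 156 mmol L⁻¹.
E_new = (61.2/1)·log₁₀(6.17/156) = 61.20 · (-1.4028) = -85.85 mV

-86 mV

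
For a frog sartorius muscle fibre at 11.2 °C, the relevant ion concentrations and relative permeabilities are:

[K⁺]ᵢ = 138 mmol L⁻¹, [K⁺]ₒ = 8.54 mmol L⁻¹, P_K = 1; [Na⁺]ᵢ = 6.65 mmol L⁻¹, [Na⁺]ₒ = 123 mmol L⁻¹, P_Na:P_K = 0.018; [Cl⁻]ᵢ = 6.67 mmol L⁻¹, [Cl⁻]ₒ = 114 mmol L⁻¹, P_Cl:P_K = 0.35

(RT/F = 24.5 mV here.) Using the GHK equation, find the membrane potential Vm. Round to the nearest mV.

Vm = 24.5 · ln[(Σ P·[cation]ₒ + Σ P·[anion]ᵢ) / (Σ P·[cation]ᵢ + Σ P·[anion]ₒ)]
Numerator = 1×8.54 + 0.018×123 + 0.35×6.67 = 13.09
Denominator = 1×138 + 0.018×6.65 + 0.35×114 = 178
Vm = 24.5 · ln(0.073523) = 24.5 × (-2.6102) = -63.95 mV

-64 mV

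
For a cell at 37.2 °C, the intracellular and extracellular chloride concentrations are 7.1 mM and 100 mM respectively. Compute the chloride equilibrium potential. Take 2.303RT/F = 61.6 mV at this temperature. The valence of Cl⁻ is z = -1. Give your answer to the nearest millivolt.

E = (61.6/z) · log₁₀([Cl⁻]_out/[Cl⁻]_in) with z = -1.
For an anion, dividing by z = -1 reverses the sign.
= (61.6/-1) · log₁₀(100/7.1) = -61.60 · log₁₀(14.08)
= -61.60 · (1.1487) = -70.76 mV

-71 mV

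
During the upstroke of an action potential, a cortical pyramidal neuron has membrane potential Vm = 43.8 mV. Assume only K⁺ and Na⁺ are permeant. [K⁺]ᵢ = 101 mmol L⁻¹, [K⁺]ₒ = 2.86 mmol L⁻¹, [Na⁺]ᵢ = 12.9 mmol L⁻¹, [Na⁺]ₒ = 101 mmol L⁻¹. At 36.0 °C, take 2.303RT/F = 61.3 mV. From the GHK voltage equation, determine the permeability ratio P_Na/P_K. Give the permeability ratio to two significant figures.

15

Let α = P_Na/P_K. GHK: Vm = 61.3·log₁₀[(Kₒ + α·Naₒ)/(Kᵢ + α·Naᵢ)].
10^(Vm/61.3) = 10^(43.8/61.3) = 5.1823
So 5.1823·(Kᵢ + α·Naᵢ) = Kₒ + α·Naₒ → α = (5.1823·101.0 − 2.86) / (101.0 − 5.1823·12.9)
α = (523.4 − 2.86) / (101.0 − 66.85) = 520.5/34.15 = 15.24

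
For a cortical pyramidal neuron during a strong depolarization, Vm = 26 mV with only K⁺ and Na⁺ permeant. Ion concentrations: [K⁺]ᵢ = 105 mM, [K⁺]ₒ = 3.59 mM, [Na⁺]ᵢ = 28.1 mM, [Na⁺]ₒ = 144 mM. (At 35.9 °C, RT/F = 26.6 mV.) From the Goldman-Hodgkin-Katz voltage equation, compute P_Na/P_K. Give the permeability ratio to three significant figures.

3.97

Let α = P_Na/P_K. GHK: Vm = 26.6·ln[(Kₒ + α·Naₒ)/(Kᵢ + α·Naᵢ)].
e^(Vm/26.6) = e^(26.0/26.6) = 2.6577
So 2.6577·(Kᵢ + α·Naᵢ) = Kₒ + α·Naₒ → α = (2.6577·105.0 − 3.59) / (144.0 − 2.6577·28.1)
α = (279.1 − 3.59) / (144.0 − 74.68) = 275.5/69.32 = 3.974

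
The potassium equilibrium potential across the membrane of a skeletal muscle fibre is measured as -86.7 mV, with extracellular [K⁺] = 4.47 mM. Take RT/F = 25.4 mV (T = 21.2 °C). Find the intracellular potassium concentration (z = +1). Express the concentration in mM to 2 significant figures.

140 mM

Nernst: E = (25.4/1) · ln([out]/[in]), so ln([out]/[in]) = -86.7 × 1 / 25.4 = -3.4134.
[out]/[in] = e^(-3.4134) = 0.03293.
[in] = 4.47 / 0.03293 = 135.7 mM.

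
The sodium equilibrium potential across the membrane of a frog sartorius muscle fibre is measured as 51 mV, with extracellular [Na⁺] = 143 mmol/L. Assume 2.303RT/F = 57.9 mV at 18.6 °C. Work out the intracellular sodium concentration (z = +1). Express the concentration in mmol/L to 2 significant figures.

Nernst: E = (57.9/1) · log₁₀([out]/[in]), so log₁₀([out]/[in]) = 51.0 × 1 / 57.9 = 0.8808.
[out]/[in] = 10^(0.8808) = 7.6.
[in] = 143 / 7.6 = 18.82 mmol/L.

19 mmol/L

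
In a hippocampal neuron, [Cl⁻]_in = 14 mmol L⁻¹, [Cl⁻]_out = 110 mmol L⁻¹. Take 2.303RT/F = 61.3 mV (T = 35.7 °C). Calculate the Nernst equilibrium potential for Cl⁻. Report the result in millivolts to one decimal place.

-54.9 mV

E = (61.3/z) · log₁₀([Cl⁻]_out/[Cl⁻]_in) with z = -1.
For an anion, dividing by z = -1 reverses the sign.
= (61.3/-1) · log₁₀(110/14) = -61.30 · log₁₀(7.857)
= -61.30 · (0.8953) = -54.88 mV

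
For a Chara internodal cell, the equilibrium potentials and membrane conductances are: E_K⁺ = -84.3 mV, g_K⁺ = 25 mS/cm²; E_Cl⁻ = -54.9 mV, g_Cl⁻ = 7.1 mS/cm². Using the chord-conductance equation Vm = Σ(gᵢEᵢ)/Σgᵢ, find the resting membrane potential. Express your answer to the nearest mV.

Σ gᵢEᵢ = 25·(-84.3) + 7.1·(-54.9) = -2497.29
Σ gᵢ = 25 + 7.1 = 32.1
Vm = -2497.29 / 32.1 = -77.80 mV

-78 mV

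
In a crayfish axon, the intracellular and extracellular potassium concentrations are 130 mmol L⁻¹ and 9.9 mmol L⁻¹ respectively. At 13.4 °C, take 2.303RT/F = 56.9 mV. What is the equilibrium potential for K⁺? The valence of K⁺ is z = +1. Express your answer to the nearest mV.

-64 mV

E = (56.9/z) · log₁₀([K⁺]_out/[K⁺]_in) with z = +1.
= (56.9/1) · log₁₀(9.9/130) = 56.90 · log₁₀(0.07615)
= 56.90 · (-1.1183) = -63.63 mV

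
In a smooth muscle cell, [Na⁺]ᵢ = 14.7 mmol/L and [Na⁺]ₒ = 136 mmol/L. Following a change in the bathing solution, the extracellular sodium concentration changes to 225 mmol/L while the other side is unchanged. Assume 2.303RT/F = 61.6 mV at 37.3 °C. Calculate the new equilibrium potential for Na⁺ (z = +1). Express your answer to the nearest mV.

After the shift: [Na⁺]_out = 225, [Na⁺]_in = 14.7 mmol/L.
E_new = (61.6/1)·log₁₀(225/14.7) = 61.60 · (1.1849) = 72.99 mV

73 mV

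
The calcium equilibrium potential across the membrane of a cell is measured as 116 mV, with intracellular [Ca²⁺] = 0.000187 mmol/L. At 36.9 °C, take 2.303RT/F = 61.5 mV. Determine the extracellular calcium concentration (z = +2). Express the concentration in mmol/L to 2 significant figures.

Nernst: E = (61.5/2) · log₁₀([out]/[in]), so log₁₀([out]/[in]) = 116.0 × 2 / 61.5 = 3.7724.
[out]/[in] = 10^(3.7724) = 5920.
[out] = 5920 × 0.000187 = 1.107 mmol/L.

1.1 mmol/L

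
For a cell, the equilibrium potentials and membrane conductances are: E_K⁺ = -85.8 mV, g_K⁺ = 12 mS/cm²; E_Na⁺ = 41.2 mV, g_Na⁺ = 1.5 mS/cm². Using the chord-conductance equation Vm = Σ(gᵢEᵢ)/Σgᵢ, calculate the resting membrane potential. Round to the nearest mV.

-72 mV

Σ gᵢEᵢ = 12·(-85.8) + 1.5·(41.2) = -967.80
Σ gᵢ = 12 + 1.5 = 13.5
Vm = -967.80 / 13.5 = -71.69 mV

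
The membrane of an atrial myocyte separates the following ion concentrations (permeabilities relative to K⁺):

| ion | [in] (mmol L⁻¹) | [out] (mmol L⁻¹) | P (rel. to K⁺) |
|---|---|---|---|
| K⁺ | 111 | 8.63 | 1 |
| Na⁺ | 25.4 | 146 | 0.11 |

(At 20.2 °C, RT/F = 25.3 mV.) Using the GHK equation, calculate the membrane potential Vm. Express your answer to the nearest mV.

-39 mV

Vm = 25.3 · ln[(Σ P·[cation]ₒ + Σ P·[anion]ᵢ) / (Σ P·[cation]ᵢ + Σ P·[anion]ₒ)]
Numerator = 1×8.63 + 0.11×146 = 24.69
Denominator = 1×111 + 0.11×25.4 = 113.8
Vm = 25.3 · ln(0.21697) = 25.3 × (-1.5280) = -38.66 mV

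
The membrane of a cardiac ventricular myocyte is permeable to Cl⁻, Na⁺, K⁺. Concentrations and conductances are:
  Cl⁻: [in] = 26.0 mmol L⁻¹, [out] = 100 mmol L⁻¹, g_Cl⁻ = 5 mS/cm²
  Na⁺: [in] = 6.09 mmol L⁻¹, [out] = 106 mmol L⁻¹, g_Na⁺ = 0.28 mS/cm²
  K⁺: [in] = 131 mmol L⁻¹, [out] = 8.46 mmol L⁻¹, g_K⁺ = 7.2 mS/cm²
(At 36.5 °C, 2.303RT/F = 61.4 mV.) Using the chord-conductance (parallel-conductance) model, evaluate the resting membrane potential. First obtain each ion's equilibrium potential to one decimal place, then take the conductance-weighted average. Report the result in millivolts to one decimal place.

E_Cl⁻ = (61.4/-1)·log₁₀(100/26.0) = -35.9 mV
E_Na⁺ = (61.4/1)·log₁₀(106/6.09) = 76.2 mV
E_K⁺ = (61.4/1)·log₁₀(8.46/131) = -73.1 mV
Vm = (Σ gᵢEᵢ)/(Σ gᵢ) = (5·-35.9 + 0.28·76.2 + 7.2·-73.1) / (5 + 0.28 + 7.2)
= -684.48 / 12.48 = -54.85 mV

-54.8 mV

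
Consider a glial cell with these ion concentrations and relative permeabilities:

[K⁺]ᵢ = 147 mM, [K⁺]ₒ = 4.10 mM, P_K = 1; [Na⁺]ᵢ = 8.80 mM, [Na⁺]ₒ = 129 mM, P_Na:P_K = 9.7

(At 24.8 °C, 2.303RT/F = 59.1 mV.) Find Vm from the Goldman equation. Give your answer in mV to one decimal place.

Vm = 59.1 · log₁₀[(Σ P·[cation]ₒ + Σ P·[anion]ᵢ) / (Σ P·[cation]ᵢ + Σ P·[anion]ₒ)]
Numerator = 1×4.10 + 9.7×129 = 1255
Denominator = 1×147 + 9.7×8.80 = 232.4
Vm = 59.1 · log₁₀(5.4028) = 59.1 × (0.7326) = 43.30 mV

43.3 mV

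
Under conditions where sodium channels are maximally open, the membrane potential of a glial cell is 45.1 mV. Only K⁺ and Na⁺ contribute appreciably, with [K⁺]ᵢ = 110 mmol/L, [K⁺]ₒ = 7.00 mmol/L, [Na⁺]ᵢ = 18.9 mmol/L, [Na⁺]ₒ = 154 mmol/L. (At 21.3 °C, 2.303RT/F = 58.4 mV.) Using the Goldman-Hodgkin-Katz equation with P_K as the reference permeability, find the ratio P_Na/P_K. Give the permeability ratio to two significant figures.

15

Let α = P_Na/P_K. GHK: Vm = 58.4·log₁₀[(Kₒ + α·Naₒ)/(Kᵢ + α·Naᵢ)].
10^(Vm/58.4) = 10^(45.1/58.4) = 5.9192
So 5.9192·(Kᵢ + α·Naᵢ) = Kₒ + α·Naₒ → α = (5.9192·110.0 − 7.0) / (154.0 − 5.9192·18.9)
α = (651.1 − 7.0) / (154.0 − 111.9) = 644.1/42.13 = 15.29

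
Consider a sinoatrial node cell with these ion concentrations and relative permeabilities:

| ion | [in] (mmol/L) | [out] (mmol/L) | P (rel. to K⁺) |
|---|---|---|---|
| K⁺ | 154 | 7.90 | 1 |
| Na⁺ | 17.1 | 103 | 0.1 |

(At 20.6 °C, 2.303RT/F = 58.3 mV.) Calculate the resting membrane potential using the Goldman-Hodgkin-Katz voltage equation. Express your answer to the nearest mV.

-54 mV

Vm = 58.3 · log₁₀[(Σ P·[cation]ₒ + Σ P·[anion]ᵢ) / (Σ P·[cation]ᵢ + Σ P·[anion]ₒ)]
Numerator = 1×7.90 + 0.1×103 = 18.2
Denominator = 1×154 + 0.1×17.1 = 155.7
Vm = 58.3 · log₁₀(0.11688) = 58.3 × (-0.9322) = -54.35 mV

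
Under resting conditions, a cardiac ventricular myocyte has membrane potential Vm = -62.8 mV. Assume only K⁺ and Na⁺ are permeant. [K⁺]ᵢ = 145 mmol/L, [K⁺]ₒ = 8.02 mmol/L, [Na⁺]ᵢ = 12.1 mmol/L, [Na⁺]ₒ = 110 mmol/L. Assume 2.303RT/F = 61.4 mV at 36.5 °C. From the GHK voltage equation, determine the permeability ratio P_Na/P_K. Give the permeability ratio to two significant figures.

0.053

Let α = P_Na/P_K. GHK: Vm = 61.4·log₁₀[(Kₒ + α·Naₒ)/(Kᵢ + α·Naᵢ)].
10^(Vm/61.4) = 10^(-62.8/61.4) = 0.094885
So 0.094885·(Kᵢ + α·Naᵢ) = Kₒ + α·Naₒ → α = (0.094885·145.0 − 8.02) / (110.0 − 0.094885·12.1)
α = (13.76 − 8.02) / (110.0 − 1.148) = 5.738/108.9 = 0.05272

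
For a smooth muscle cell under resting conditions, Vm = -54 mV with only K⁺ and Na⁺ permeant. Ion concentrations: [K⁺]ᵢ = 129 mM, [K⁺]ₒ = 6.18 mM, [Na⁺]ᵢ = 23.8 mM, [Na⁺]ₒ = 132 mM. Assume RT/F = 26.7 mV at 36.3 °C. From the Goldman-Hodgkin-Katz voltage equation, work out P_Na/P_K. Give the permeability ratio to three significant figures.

Let α = P_Na/P_K. GHK: Vm = 26.7·ln[(Kₒ + α·Naₒ)/(Kᵢ + α·Naᵢ)].
e^(Vm/26.7) = e^(-54.0/26.7) = 0.13233
So 0.13233·(Kᵢ + α·Naᵢ) = Kₒ + α·Naₒ → α = (0.13233·129.0 − 6.18) / (132.0 − 0.13233·23.8)
α = (17.07 − 6.18) / (132.0 − 3.149) = 10.89/128.9 = 0.08452

0.0845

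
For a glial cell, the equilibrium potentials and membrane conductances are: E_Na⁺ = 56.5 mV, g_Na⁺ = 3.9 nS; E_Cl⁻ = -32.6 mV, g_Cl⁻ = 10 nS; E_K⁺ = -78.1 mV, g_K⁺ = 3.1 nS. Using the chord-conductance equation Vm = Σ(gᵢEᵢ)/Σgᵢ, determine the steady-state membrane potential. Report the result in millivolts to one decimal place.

-20.5 mV

Σ gᵢEᵢ = 3.9·(56.5) + 10·(-32.6) + 3.1·(-78.1) = -347.76
Σ gᵢ = 3.9 + 10 + 3.1 = 17
Vm = -347.76 / 17 = -20.46 mV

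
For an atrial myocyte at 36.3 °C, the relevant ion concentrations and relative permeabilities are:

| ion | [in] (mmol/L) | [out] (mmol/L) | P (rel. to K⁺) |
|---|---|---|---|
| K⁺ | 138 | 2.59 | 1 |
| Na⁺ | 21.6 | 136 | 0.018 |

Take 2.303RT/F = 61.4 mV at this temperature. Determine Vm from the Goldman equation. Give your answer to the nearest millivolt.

Vm = 61.4 · log₁₀[(Σ P·[cation]ₒ + Σ P·[anion]ᵢ) / (Σ P·[cation]ᵢ + Σ P·[anion]ₒ)]
Numerator = 1×2.59 + 0.018×136 = 5.038
Denominator = 1×138 + 0.018×21.6 = 138.4
Vm = 61.4 · log₁₀(0.036405) = 61.4 × (-1.4388) = -88.34 mV

-88 mV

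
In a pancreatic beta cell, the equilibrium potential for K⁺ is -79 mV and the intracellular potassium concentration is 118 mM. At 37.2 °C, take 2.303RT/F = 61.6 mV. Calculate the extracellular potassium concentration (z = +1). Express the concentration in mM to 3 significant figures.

Nernst: E = (61.6/1) · log₁₀([out]/[in]), so log₁₀([out]/[in]) = -79.0 × 1 / 61.6 = -1.2825.
[out]/[in] = 10^(-1.2825) = 0.05218.
[out] = 0.05218 × 118 = 6.158 mM.

6.16 mM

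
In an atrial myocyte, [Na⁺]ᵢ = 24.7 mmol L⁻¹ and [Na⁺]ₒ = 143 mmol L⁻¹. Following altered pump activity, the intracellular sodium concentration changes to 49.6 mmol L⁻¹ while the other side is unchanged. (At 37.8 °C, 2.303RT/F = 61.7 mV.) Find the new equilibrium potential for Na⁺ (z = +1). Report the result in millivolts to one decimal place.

After the shift: [Na⁺]_out = 143, [Na⁺]_in = 49.6 mmol L⁻¹.
E_new = (61.7/1)·log₁₀(143/49.6) = 61.70 · (0.4599) = 28.37 mV

28.4 mV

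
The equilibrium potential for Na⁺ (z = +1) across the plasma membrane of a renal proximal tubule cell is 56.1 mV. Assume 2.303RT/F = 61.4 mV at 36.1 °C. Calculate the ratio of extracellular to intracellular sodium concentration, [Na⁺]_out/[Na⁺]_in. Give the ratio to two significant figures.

8.2

log₁₀([out]/[in]) = E·z/(61.4) = 56.1 × 1 / 61.4 = 0.9137
[out]/[in] = 10^(0.9137) = 8.197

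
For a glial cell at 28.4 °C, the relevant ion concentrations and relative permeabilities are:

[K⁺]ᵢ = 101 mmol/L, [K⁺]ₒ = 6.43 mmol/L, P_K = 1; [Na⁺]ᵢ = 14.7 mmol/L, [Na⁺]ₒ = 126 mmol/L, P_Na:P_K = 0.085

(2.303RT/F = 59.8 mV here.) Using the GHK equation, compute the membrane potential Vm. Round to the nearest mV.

Vm = 59.8 · log₁₀[(Σ P·[cation]ₒ + Σ P·[anion]ᵢ) / (Σ P·[cation]ᵢ + Σ P·[anion]ₒ)]
Numerator = 1×6.43 + 0.085×126 = 17.14
Denominator = 1×101 + 0.085×14.7 = 102.2
Vm = 59.8 · log₁₀(0.16763) = 59.8 × (-0.7757) = -46.38 mV

-46 mV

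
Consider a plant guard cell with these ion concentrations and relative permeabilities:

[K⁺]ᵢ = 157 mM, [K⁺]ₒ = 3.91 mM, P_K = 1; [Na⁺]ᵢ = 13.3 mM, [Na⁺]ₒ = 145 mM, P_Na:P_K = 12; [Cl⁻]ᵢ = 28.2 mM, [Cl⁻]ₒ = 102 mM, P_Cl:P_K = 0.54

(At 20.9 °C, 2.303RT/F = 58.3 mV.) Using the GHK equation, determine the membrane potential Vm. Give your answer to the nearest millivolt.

Vm = 58.3 · log₁₀[(Σ P·[cation]ₒ + Σ P·[anion]ᵢ) / (Σ P·[cation]ᵢ + Σ P·[anion]ₒ)]
Numerator = 1×3.91 + 12×145 + 0.54×28.2 = 1759
Denominator = 1×157 + 12×13.3 + 0.54×102 = 371.7
Vm = 58.3 · log₁₀(4.7329) = 58.3 × (0.6751) = 39.36 mV

39 mV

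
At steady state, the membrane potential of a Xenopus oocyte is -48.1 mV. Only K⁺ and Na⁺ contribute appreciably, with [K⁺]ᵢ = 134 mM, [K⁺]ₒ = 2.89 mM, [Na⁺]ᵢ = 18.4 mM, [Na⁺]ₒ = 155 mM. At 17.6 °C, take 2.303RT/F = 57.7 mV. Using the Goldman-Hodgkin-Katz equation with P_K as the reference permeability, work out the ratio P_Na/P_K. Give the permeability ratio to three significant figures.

0.110

Let α = P_Na/P_K. GHK: Vm = 57.7·log₁₀[(Kₒ + α·Naₒ)/(Kᵢ + α·Naᵢ)].
10^(Vm/57.7) = 10^(-48.1/57.7) = 0.14668
So 0.14668·(Kᵢ + α·Naᵢ) = Kₒ + α·Naₒ → α = (0.14668·134.0 − 2.89) / (155.0 − 0.14668·18.4)
α = (19.66 − 2.89) / (155.0 − 2.699) = 16.77/152.3 = 0.1101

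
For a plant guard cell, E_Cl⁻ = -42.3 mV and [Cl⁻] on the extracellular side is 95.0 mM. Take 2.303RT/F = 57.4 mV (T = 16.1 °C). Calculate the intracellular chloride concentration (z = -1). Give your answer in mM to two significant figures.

17 mM

Nernst: E = (57.4/-1) · log₁₀([out]/[in]), so log₁₀([out]/[in]) = -42.3 × -1 / 57.4 = 0.7369.
[out]/[in] = 10^(0.7369) = 5.457.
[in] = 95.0 / 5.457 = 17.41 mM.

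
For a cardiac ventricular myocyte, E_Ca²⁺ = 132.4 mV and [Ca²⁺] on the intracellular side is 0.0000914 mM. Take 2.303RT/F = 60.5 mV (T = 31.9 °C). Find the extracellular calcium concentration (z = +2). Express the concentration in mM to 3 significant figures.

Nernst: E = (60.5/2) · log₁₀([out]/[in]), so log₁₀([out]/[in]) = 132.4 × 2 / 60.5 = 4.3769.
[out]/[in] = 10^(4.3769) = 2.382e+04.
[out] = 2.382e+04 × 0.0000914 = 2.177 mM.

2.18 mM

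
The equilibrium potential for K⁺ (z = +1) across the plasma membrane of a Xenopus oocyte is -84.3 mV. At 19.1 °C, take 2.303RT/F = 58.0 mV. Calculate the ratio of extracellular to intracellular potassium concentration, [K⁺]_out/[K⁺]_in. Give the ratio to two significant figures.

0.035

log₁₀([out]/[in]) = E·z/(58.0) = -84.3 × 1 / 58.0 = -1.4534
[out]/[in] = 10^(-1.4534) = 0.0352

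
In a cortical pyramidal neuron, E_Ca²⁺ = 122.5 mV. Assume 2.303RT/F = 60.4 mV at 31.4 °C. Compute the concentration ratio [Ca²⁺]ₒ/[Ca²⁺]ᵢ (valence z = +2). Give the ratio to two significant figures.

11000

log₁₀([out]/[in]) = E·z/(60.4) = 122.5 × 2 / 60.4 = 4.0563
[out]/[in] = 10^(4.0563) = 1.138e+04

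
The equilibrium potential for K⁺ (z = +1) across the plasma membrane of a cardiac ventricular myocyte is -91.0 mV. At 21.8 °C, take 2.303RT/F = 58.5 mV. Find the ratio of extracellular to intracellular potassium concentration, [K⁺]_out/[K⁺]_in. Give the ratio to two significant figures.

log₁₀([out]/[in]) = E·z/(58.5) = -91.0 × 1 / 58.5 = -1.5556
[out]/[in] = 10^(-1.5556) = 0.02783

0.028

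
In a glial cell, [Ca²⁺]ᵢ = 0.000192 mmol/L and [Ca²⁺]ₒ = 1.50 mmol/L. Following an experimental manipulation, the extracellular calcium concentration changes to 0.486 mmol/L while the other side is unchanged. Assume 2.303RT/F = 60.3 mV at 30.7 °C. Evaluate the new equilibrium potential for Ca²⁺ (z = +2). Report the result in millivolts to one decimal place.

After the shift: [Ca²⁺]_out = 0.486, [Ca²⁺]_in = 0.000192 mmol/L.
E_new = (60.3/2)·log₁₀(0.486/0.000192) = 30.15 · (3.4033) = 102.61 mV

102.6 mV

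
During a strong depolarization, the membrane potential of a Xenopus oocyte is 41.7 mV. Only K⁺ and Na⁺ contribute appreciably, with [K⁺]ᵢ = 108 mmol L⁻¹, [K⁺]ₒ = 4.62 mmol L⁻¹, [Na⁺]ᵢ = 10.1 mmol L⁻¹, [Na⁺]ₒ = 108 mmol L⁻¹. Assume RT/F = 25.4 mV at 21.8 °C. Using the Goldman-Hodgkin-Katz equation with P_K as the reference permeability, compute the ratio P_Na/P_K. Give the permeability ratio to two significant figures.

Let α = P_Na/P_K. GHK: Vm = 25.4·ln[(Kₒ + α·Naₒ)/(Kᵢ + α·Naᵢ)].
e^(Vm/25.4) = e^(41.7/25.4) = 5.1641
So 5.1641·(Kᵢ + α·Naᵢ) = Kₒ + α·Naₒ → α = (5.1641·108.0 − 4.62) / (108.0 − 5.1641·10.1)
α = (557.7 − 4.62) / (108.0 − 52.16) = 553.1/55.84 = 9.905

9.9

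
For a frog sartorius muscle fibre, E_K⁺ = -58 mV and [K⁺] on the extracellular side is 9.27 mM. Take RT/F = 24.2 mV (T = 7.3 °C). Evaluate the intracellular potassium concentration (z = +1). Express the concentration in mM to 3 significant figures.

Nernst: E = (24.2/1) · ln([out]/[in]), so ln([out]/[in]) = -58.0 × 1 / 24.2 = -2.3967.
[out]/[in] = e^(-2.3967) = 0.09102.
[in] = 9.27 / 0.09102 = 101.8 mM.

102 mM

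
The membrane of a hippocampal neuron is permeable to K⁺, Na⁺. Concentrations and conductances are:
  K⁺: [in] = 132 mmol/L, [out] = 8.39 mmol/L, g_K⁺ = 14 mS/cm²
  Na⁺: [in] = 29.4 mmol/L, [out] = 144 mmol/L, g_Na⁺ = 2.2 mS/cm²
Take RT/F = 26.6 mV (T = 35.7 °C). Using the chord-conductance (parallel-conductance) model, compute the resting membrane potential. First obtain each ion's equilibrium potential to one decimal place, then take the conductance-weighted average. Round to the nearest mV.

E_K⁺ = (26.6/1)·ln(8.39/132) = -73.3 mV
E_Na⁺ = (26.6/1)·ln(144/29.4) = 42.3 mV
Vm = (Σ gᵢEᵢ)/(Σ gᵢ) = (14·-73.3 + 2.2·42.3) / (14 + 2.2)
= -933.14 / 16.2 = -57.60 mV

-58 mV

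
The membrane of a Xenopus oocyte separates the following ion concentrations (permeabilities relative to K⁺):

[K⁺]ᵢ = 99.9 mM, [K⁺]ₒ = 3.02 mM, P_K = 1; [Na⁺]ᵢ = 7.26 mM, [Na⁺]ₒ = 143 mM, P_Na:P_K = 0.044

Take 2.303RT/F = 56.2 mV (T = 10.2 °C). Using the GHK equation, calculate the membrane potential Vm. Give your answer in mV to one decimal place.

-58.0 mV

Vm = 56.2 · log₁₀[(Σ P·[cation]ₒ + Σ P·[anion]ᵢ) / (Σ P·[cation]ᵢ + Σ P·[anion]ₒ)]
Numerator = 1×3.02 + 0.044×143 = 9.312
Denominator = 1×99.9 + 0.044×7.26 = 100.2
Vm = 56.2 · log₁₀(0.092916) = 56.2 × (-1.0319) = -57.99 mV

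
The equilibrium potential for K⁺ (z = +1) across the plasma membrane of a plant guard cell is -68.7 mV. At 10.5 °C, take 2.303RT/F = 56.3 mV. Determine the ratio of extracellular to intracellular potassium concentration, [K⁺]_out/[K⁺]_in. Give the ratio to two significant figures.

0.060

log₁₀([out]/[in]) = E·z/(56.3) = -68.7 × 1 / 56.3 = -1.2202
[out]/[in] = 10^(-1.2202) = 0.06022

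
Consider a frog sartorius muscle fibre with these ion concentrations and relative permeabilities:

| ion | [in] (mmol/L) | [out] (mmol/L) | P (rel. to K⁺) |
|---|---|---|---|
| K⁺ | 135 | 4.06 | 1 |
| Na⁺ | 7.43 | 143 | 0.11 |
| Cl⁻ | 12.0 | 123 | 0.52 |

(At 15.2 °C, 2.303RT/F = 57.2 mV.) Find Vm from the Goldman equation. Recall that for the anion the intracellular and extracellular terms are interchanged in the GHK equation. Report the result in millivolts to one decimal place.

Vm = 57.2 · log₁₀[(Σ P·[cation]ₒ + Σ P·[anion]ᵢ) / (Σ P·[cation]ᵢ + Σ P·[anion]ₒ)]
Numerator = 1×4.06 + 0.11×143 + 0.52×12.0 = 26.03
Denominator = 1×135 + 0.11×7.43 + 0.52×123 = 199.8
Vm = 57.2 · log₁₀(0.1303) = 57.2 × (-0.8851) = -50.63 mV

-50.6 mV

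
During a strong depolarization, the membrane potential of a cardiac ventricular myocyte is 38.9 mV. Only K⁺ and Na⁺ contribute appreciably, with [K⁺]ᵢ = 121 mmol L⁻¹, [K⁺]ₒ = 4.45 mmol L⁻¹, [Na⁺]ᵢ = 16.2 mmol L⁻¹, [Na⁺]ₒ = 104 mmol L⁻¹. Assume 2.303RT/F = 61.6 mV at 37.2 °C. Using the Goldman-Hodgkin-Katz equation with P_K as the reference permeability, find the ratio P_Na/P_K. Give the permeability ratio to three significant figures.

14.8

Let α = P_Na/P_K. GHK: Vm = 61.6·log₁₀[(Kₒ + α·Naₒ)/(Kᵢ + α·Naᵢ)].
10^(Vm/61.6) = 10^(38.9/61.6) = 4.2805
So 4.2805·(Kᵢ + α·Naᵢ) = Kₒ + α·Naₒ → α = (4.2805·121.0 − 4.45) / (104.0 − 4.2805·16.2)
α = (517.9 − 4.45) / (104.0 − 69.34) = 513.5/34.66 = 14.82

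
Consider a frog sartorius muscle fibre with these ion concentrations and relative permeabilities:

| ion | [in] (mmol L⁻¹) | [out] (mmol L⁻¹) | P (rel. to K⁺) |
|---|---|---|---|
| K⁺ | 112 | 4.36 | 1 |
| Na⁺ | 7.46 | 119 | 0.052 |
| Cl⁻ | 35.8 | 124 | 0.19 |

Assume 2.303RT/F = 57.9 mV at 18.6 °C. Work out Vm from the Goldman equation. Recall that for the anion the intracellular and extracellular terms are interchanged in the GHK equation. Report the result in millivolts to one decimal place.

-51.8 mV

Vm = 57.9 · log₁₀[(Σ P·[cation]ₒ + Σ P·[anion]ᵢ) / (Σ P·[cation]ᵢ + Σ P·[anion]ₒ)]
Numerator = 1×4.36 + 0.052×119 + 0.19×35.8 = 17.35
Denominator = 1×112 + 0.052×7.46 + 0.19×124 = 135.9
Vm = 57.9 · log₁₀(0.12762) = 57.9 × (-0.8941) = -51.77 mV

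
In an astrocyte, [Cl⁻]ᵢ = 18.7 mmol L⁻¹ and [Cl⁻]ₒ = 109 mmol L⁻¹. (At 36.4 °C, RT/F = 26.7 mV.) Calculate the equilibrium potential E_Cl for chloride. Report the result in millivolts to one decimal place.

E = (26.7/z) · ln([Cl⁻]_out/[Cl⁻]_in) with z = -1.
For an anion, dividing by z = -1 reverses the sign.
= (26.7/-1) · ln(109/18.7) = -26.70 · ln(5.829)
= -26.70 · (1.7628) = -47.07 mV

-47.1 mV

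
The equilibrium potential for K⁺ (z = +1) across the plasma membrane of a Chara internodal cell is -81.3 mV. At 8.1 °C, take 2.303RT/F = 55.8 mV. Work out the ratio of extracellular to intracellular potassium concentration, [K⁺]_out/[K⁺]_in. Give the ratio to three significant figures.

0.0349

log₁₀([out]/[in]) = E·z/(55.8) = -81.3 × 1 / 55.8 = -1.4570
[out]/[in] = 10^(-1.4570) = 0.03491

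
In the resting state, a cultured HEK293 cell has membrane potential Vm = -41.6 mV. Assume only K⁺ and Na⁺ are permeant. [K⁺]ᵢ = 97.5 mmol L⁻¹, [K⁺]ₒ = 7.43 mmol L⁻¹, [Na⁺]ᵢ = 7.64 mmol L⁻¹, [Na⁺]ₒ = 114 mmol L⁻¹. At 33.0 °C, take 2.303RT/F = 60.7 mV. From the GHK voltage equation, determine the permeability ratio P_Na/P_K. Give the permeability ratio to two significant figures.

Let α = P_Na/P_K. GHK: Vm = 60.7·log₁₀[(Kₒ + α·Naₒ)/(Kᵢ + α·Naᵢ)].
10^(Vm/60.7) = 10^(-41.6/60.7) = 0.20638
So 0.20638·(Kᵢ + α·Naᵢ) = Kₒ + α·Naₒ → α = (0.20638·97.5 − 7.43) / (114.0 − 0.20638·7.64)
α = (20.12 − 7.43) / (114.0 − 1.577) = 12.69/112.4 = 0.1129

0.11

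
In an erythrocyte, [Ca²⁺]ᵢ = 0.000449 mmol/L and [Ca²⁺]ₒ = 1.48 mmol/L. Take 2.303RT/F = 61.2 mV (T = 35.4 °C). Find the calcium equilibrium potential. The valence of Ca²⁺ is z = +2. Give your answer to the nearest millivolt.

108 mV

E = (61.2/z) · log₁₀([Ca²⁺]_out/[Ca²⁺]_in) with z = +2.
= (61.2/2) · log₁₀(1.48/0.000449) = 30.60 · log₁₀(3296)
= 30.60 · (3.5180) = 107.65 mV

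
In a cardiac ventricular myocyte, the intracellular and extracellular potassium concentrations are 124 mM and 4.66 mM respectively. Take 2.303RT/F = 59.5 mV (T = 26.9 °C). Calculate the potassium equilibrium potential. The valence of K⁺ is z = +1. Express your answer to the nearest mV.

E = (59.5/z) · log₁₀([K⁺]_out/[K⁺]_in) with z = +1.
= (59.5/1) · log₁₀(4.66/124) = 59.50 · log₁₀(0.03758)
= 59.50 · (-1.4250) = -84.79 mV

-85 mV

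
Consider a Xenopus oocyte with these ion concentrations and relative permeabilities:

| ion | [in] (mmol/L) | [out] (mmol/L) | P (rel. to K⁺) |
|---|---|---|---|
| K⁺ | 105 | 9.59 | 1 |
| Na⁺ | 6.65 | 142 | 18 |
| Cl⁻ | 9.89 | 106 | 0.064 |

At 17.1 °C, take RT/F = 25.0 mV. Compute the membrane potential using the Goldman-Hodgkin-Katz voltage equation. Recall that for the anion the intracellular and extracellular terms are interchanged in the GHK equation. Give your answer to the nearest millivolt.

Vm = 25.0 · ln[(Σ P·[cation]ₒ + Σ P·[anion]ᵢ) / (Σ P·[cation]ᵢ + Σ P·[anion]ₒ)]
Numerator = 1×9.59 + 18×142 + 0.064×9.89 = 2566
Denominator = 1×105 + 18×6.65 + 0.064×106 = 231.5
Vm = 25.0 · ln(11.086) = 25.0 × (2.4057) = 60.14 mV

60 mV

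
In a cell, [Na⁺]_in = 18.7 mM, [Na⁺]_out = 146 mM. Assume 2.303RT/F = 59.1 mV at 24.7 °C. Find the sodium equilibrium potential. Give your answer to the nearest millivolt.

E = (59.1/z) · log₁₀([Na⁺]_out/[Na⁺]_in) with z = +1.
= (59.1/1) · log₁₀(146/18.7) = 59.10 · log₁₀(7.807)
= 59.10 · (0.8925) = 52.75 mV

53 mV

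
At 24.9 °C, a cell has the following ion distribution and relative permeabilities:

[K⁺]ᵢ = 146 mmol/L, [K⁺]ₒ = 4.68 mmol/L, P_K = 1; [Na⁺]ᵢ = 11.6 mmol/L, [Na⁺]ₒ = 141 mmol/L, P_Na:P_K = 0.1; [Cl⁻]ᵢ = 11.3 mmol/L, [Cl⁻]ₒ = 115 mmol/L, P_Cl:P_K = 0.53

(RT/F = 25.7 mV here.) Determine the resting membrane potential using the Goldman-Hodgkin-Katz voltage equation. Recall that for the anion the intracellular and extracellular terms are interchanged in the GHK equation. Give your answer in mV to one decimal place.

Vm = 25.7 · ln[(Σ P·[cation]ₒ + Σ P·[anion]ᵢ) / (Σ P·[cation]ᵢ + Σ P·[anion]ₒ)]
Numerator = 1×4.68 + 0.1×141 + 0.53×11.3 = 24.77
Denominator = 1×146 + 0.1×11.6 + 0.53×115 = 208.1
Vm = 25.7 · ln(0.11902) = 25.7 × (-2.1285) = -54.70 mV

-54.7 mV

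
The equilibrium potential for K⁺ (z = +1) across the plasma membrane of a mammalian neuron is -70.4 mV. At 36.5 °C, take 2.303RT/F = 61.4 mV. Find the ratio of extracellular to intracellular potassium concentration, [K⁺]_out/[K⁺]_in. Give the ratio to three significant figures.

log₁₀([out]/[in]) = E·z/(61.4) = -70.4 × 1 / 61.4 = -1.1466
[out]/[in] = 10^(-1.1466) = 0.07135

0.0714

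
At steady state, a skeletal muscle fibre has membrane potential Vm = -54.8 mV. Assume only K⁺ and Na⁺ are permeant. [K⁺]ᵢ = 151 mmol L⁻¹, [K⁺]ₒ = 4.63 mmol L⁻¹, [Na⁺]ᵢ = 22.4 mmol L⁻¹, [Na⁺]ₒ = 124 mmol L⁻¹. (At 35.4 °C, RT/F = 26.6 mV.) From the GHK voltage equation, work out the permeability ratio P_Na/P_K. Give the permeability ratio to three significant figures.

Let α = P_Na/P_K. GHK: Vm = 26.6·ln[(Kₒ + α·Naₒ)/(Kᵢ + α·Naᵢ)].
e^(Vm/26.6) = e^(-54.8/26.6) = 0.12743
So 0.12743·(Kᵢ + α·Naᵢ) = Kₒ + α·Naₒ → α = (0.12743·151.0 − 4.63) / (124.0 − 0.12743·22.4)
α = (19.24 − 4.63) / (124.0 − 2.855) = 14.61/121.1 = 0.1206

0.121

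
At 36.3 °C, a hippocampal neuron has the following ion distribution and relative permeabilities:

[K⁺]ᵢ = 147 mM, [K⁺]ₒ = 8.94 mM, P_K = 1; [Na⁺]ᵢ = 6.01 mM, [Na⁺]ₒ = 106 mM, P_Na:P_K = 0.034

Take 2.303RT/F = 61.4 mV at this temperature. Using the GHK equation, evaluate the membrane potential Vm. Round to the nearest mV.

-66 mV

Vm = 61.4 · log₁₀[(Σ P·[cation]ₒ + Σ P·[anion]ᵢ) / (Σ P·[cation]ᵢ + Σ P·[anion]ₒ)]
Numerator = 1×8.94 + 0.034×106 = 12.54
Denominator = 1×147 + 0.034×6.01 = 147.2
Vm = 61.4 · log₁₀(0.085215) = 61.4 × (-1.0695) = -65.67 mV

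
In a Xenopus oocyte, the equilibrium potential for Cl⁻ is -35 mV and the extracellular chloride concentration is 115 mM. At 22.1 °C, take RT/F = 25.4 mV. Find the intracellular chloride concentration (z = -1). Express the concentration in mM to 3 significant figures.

29.0 mM

Nernst: E = (25.4/-1) · ln([out]/[in]), so ln([out]/[in]) = -35.0 × -1 / 25.4 = 1.3780.
[out]/[in] = e^(1.3780) = 3.967.
[in] = 115 / 3.967 = 28.99 mM.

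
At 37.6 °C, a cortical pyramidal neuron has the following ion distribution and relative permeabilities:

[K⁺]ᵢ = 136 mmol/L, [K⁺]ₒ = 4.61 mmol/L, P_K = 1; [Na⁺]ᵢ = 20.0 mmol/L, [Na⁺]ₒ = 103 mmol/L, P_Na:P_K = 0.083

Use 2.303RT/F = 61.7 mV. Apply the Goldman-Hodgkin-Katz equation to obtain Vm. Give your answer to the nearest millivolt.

-63 mV

Vm = 61.7 · log₁₀[(Σ P·[cation]ₒ + Σ P·[anion]ᵢ) / (Σ P·[cation]ᵢ + Σ P·[anion]ₒ)]
Numerator = 1×4.61 + 0.083×103 = 13.16
Denominator = 1×136 + 0.083×20.0 = 137.7
Vm = 61.7 · log₁₀(0.095591) = 61.7 × (-1.0196) = -62.91 mV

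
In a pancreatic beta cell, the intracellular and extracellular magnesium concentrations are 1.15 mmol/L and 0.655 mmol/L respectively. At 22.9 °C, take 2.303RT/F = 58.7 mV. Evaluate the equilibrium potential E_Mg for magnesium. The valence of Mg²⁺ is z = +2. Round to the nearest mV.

-7 mV

E = (58.7/z) · log₁₀([Mg²⁺]_out/[Mg²⁺]_in) with z = +2.
= (58.7/2) · log₁₀(0.655/1.15) = 29.35 · log₁₀(0.5696)
= 29.35 · (-0.2445) = -7.17 mV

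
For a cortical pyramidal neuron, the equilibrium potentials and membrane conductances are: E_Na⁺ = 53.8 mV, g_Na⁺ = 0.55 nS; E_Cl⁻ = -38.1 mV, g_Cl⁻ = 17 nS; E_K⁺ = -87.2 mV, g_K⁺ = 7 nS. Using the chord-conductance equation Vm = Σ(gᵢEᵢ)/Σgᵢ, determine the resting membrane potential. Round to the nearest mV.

-50 mV

Σ gᵢEᵢ = 0.55·(53.8) + 17·(-38.1) + 7·(-87.2) = -1228.51
Σ gᵢ = 0.55 + 17 + 7 = 24.55
Vm = -1228.51 / 24.55 = -50.04 mV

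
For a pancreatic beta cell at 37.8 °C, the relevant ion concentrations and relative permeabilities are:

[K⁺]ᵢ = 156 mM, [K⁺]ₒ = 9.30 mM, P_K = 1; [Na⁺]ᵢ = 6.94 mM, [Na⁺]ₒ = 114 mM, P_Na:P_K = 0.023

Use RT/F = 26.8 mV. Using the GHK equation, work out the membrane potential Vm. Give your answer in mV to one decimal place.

-68.9 mV

Vm = 26.8 · ln[(Σ P·[cation]ₒ + Σ P·[anion]ᵢ) / (Σ P·[cation]ᵢ + Σ P·[anion]ₒ)]
Numerator = 1×9.30 + 0.023×114 = 11.92
Denominator = 1×156 + 0.023×6.94 = 156.2
Vm = 26.8 · ln(0.076345) = 26.8 × (-2.5725) = -68.94 mV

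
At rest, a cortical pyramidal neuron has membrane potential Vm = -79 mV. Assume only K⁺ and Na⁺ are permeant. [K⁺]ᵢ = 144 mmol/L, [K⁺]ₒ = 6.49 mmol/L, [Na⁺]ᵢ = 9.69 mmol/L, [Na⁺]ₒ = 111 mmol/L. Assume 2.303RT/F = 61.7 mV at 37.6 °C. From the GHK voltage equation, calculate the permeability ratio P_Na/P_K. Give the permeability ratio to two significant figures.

Let α = P_Na/P_K. GHK: Vm = 61.7·log₁₀[(Kₒ + α·Naₒ)/(Kᵢ + α·Naᵢ)].
10^(Vm/61.7) = 10^(-79.0/61.7) = 0.052434
So 0.052434·(Kᵢ + α·Naᵢ) = Kₒ + α·Naₒ → α = (0.052434·144.0 − 6.49) / (111.0 − 0.052434·9.69)
α = (7.55 − 6.49) / (111.0 − 0.5081) = 1.06/110.5 = 0.009598

0.0096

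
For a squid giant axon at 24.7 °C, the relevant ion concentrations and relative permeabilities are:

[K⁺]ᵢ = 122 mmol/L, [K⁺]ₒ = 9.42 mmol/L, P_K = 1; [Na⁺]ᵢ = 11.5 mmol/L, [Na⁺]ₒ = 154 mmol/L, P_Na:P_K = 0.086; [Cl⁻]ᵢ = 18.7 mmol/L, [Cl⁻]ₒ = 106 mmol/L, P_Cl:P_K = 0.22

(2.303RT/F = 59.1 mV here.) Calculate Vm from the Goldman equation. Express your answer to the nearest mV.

Vm = 59.1 · log₁₀[(Σ P·[cation]ₒ + Σ P·[anion]ᵢ) / (Σ P·[cation]ᵢ + Σ P·[anion]ₒ)]
Numerator = 1×9.42 + 0.086×154 + 0.22×18.7 = 26.78
Denominator = 1×122 + 0.086×11.5 + 0.22×106 = 146.3
Vm = 59.1 · log₁₀(0.18302) = 59.1 × (-0.7375) = -43.59 mV

-44 mV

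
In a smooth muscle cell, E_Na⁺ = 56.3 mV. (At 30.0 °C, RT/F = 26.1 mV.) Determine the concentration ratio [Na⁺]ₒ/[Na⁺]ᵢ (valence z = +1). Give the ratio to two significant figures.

ln([out]/[in]) = E·z/(26.1) = 56.3 × 1 / 26.1 = 2.1571
[out]/[in] = e^(2.1571) = 8.646

8.6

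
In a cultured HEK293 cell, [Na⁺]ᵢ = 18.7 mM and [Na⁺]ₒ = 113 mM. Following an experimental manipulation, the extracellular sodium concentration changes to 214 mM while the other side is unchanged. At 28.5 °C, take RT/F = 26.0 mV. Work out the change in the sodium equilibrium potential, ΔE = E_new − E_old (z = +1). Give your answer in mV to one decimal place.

E_old = (26.0/1)·ln(113/18.7) = 46.77 mV
E_new = (26.0/1)·ln(214/18.7) = 63.37 mV
ΔE = 63.37 − (46.77) = 16.60 mV

16.6 mV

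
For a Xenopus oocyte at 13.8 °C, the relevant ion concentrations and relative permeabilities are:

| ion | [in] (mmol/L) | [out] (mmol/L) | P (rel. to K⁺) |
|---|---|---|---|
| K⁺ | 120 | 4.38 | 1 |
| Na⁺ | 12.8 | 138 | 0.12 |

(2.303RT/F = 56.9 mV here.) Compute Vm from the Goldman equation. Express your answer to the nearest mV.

-43 mV

Vm = 56.9 · log₁₀[(Σ P·[cation]ₒ + Σ P·[anion]ᵢ) / (Σ P·[cation]ᵢ + Σ P·[anion]ₒ)]
Numerator = 1×4.38 + 0.12×138 = 20.94
Denominator = 1×120 + 0.12×12.8 = 121.5
Vm = 56.9 · log₁₀(0.17229) = 56.9 × (-0.7637) = -43.46 mV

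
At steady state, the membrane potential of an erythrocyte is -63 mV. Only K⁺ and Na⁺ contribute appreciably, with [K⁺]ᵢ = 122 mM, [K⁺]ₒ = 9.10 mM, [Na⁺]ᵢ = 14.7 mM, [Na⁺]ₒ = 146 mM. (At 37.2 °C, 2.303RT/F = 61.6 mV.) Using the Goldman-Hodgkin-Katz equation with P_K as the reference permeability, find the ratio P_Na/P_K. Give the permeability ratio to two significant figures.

0.017

Let α = P_Na/P_K. GHK: Vm = 61.6·log₁₀[(Kₒ + α·Naₒ)/(Kᵢ + α·Naᵢ)].
10^(Vm/61.6) = 10^(-63.0/61.6) = 0.094901
So 0.094901·(Kᵢ + α·Naᵢ) = Kₒ + α·Naₒ → α = (0.094901·122.0 − 9.1) / (146.0 − 0.094901·14.7)
α = (11.58 − 9.1) / (146.0 − 1.395) = 2.478/144.6 = 0.01714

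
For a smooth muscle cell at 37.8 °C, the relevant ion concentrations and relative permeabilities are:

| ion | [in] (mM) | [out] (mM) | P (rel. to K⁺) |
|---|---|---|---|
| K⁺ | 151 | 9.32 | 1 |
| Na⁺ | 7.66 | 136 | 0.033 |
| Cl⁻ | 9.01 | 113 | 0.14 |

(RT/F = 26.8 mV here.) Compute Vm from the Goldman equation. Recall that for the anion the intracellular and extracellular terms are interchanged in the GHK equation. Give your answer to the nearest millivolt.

-64 mV

Vm = 26.8 · ln[(Σ P·[cation]ₒ + Σ P·[anion]ᵢ) / (Σ P·[cation]ᵢ + Σ P·[anion]ₒ)]
Numerator = 1×9.32 + 0.033×136 + 0.14×9.01 = 15.07
Denominator = 1×151 + 0.033×7.66 + 0.14×113 = 167.1
Vm = 26.8 · ln(0.090197) = 26.8 × (-2.4058) = -64.47 mV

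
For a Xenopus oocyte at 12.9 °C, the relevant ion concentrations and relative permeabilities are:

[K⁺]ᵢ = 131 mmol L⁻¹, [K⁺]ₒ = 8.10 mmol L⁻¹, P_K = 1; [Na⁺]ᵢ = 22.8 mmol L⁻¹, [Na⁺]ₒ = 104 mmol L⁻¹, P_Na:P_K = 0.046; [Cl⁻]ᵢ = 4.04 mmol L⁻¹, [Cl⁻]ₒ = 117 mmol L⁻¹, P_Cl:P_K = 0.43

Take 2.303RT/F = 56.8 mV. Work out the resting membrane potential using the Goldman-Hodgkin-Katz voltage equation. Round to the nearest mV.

-62 mV

Vm = 56.8 · log₁₀[(Σ P·[cation]ₒ + Σ P·[anion]ᵢ) / (Σ P·[cation]ᵢ + Σ P·[anion]ₒ)]
Numerator = 1×8.10 + 0.046×104 + 0.43×4.04 = 14.62
Denominator = 1×131 + 0.046×22.8 + 0.43×117 = 182.4
Vm = 56.8 · log₁₀(0.080178) = 56.8 × (-1.0959) = -62.25 mV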